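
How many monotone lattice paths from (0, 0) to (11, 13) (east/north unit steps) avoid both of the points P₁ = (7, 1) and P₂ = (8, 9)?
Number of paths = 1633254

Inclusion–exclusion. Total paths: C(24, 11) = 2496144. Through P₁: C(8, 7)·C(16, 4) = 14560. Through P₂: C(17, 8)·C(7, 3) = 850850. Since P₁ is strictly southwest of P₂, a monotone path through both must visit P₁ then P₂; paths through both = C(8, 7)·C(9, 1)·C(7, 3) = 2520. Avoid both = 2496144 − 14560 − 850850 + 2520 = 1633254.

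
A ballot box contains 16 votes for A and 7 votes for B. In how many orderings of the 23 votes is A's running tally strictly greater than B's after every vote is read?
Strict-lead orderings = 95931

Total orderings of the 23 votes with 16 for A: C(23, 16) = 245157. By the Bertrand ballot formula (Cycle Lemma / reflection principle), the number of orderings in which A is strictly ahead of B throughout is (p − q)/(p + q) · C(p + q, p) = (16 − 7)/(16 + 7) · 245157 = 95931.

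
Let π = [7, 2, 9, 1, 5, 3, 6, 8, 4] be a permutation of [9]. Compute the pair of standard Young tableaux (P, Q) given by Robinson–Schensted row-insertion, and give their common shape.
P = [1, 3, 4, 8] / [2, 5, 6] / [7, 9];  Q = [1, 3, 7, 8] / [2, 5, 9] / [4, 6];  common shape = (4, 3, 2)

Row-insert the values π_1, π_2, … into P one at a time, bumping the leftmost entry strictly greater than the inserted value down to the next row. The recording tableau Q records, in position (i, j), the step at which that cell was added to P.
  Insert 7 (step 1): P = [7];  Q = [1]
  Insert 2 (step 2): P = [2] / [7];  Q = [1] / [2]
  Insert 9 (step 3): P = [2, 9] / [7];  Q = [1, 3] / [2]
  Insert 1 (step 4): P = [1, 9] / [2] / [7];  Q = [1, 3] / [2] / [4]
  Insert 5 (step 5): P = [1, 5] / [2, 9] / [7];  Q = [1, 3] / [2, 5] / [4]
  Insert 3 (step 6): P = [1, 3] / [2, 5] / [7, 9];  Q = [1, 3] / [2, 5] / [4, 6]
  Insert 6 (step 7): P = [1, 3, 6] / [2, 5] / [7, 9];  Q = [1, 3, 7] / [2, 5] / [4, 6]
  Insert 8 (step 8): P = [1, 3, 6, 8] / [2, 5] / [7, 9];  Q = [1, 3, 7, 8] / [2, 5] / [4, 6]
  Insert 4 (step 9): P = [1, 3, 4, 8] / [2, 5, 6] / [7, 9];  Q = [1, 3, 7, 8] / [2, 5, 9] / [4, 6]
Final shape: (4, 3, 2).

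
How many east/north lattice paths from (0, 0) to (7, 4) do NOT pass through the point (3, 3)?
Number of paths = 230

Total paths from (0, 0) to (7, 4): C(11, 7) = 330. Paths through (3, 3): (paths (0, 0) → (3, 3)) × (paths (3, 3) → (7, 4)) = C(6, 3) · C(5, 4) = 20 · 5 = 100. Avoidance count = 330 − 100 = 230.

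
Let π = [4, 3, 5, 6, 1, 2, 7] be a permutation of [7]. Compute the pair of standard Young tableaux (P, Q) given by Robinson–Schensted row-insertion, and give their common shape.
P = [1, 2, 6, 7] / [3, 5] / [4];  Q = [1, 3, 4, 7] / [2, 6] / [5];  common shape = (4, 2, 1)

Row-insert the values π_1, π_2, … into P one at a time, bumping the leftmost entry strictly greater than the inserted value down to the next row. The recording tableau Q records, in position (i, j), the step at which that cell was added to P.
  Insert 4 (step 1): P = [4];  Q = [1]
  Insert 3 (step 2): P = [3] / [4];  Q = [1] / [2]
  Insert 5 (step 3): P = [3, 5] / [4];  Q = [1, 3] / [2]
  Insert 6 (step 4): P = [3, 5, 6] / [4];  Q = [1, 3, 4] / [2]
  Insert 1 (step 5): P = [1, 5, 6] / [3] / [4];  Q = [1, 3, 4] / [2] / [5]
  Insert 2 (step 6): P = [1, 2, 6] / [3, 5] / [4];  Q = [1, 3, 4] / [2, 6] / [5]
  Insert 7 (step 7): P = [1, 2, 6, 7] / [3, 5] / [4];  Q = [1, 3, 4, 7] / [2, 6] / [5]
Final shape: (4, 2, 1).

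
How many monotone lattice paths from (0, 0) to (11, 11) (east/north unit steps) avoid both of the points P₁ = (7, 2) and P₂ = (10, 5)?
Number of paths = 663711

Inclusion–exclusion. Total paths: C(22, 11) = 705432. Through P₁: C(9, 7)·C(13, 4) = 25740. Through P₂: C(15, 10)·C(7, 1) = 21021. Since P₁ is strictly southwest of P₂, a monotone path through both must visit P₁ then P₂; paths through both = C(9, 7)·C(6, 3)·C(7, 1) = 5040. Avoid both = 705432 − 25740 − 21021 + 5040 = 663711.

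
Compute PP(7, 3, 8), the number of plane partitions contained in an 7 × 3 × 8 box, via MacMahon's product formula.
PP(7, 3, 8) = 4971151900

Evaluate the triple product over i = 1..7, j = 1..3, k = 1..8. The factors are (2/1) · (3/2) · (4/3) · (5/4) · (6/5) · (7/6) · (8/7) · (9/8) · … (168 factors total). The numerators and denominators telescope so the product is an integer; carrying out the multiplication exactly gives PP(7, 3, 8) = 4971151900.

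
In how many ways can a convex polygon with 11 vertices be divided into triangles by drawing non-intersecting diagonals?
C_9 = 4862

These polygon triangulations are counted by the Catalan number C_n = (1/(n + 1)) · C(2n, n). For n = 9: C_9 = (1/10) · C(18, 9) = 48620/10 = 4862.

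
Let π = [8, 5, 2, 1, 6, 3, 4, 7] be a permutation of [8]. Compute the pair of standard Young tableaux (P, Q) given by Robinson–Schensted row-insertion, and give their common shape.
P = [1, 3, 4, 7] / [2, 6] / [5] / [8];  Q = [1, 5, 7, 8] / [2, 6] / [3] / [4];  common shape = (4, 2, 1, 1)

Row-insert the values π_1, π_2, … into P one at a time, bumping the leftmost entry strictly greater than the inserted value down to the next row. The recording tableau Q records, in position (i, j), the step at which that cell was added to P.
  Insert 8 (step 1): P = [8];  Q = [1]
  Insert 5 (step 2): P = [5] / [8];  Q = [1] / [2]
  Insert 2 (step 3): P = [2] / [5] / [8];  Q = [1] / [2] / [3]
  Insert 1 (step 4): P = [1] / [2] / [5] / [8];  Q = [1] / [2] / [3] / [4]
  Insert 6 (step 5): P = [1, 6] / [2] / [5] / [8];  Q = [1, 5] / [2] / [3] / [4]
  Insert 3 (step 6): P = [1, 3] / [2, 6] / [5] / [8];  Q = [1, 5] / [2, 6] / [3] / [4]
  Insert 4 (step 7): P = [1, 3, 4] / [2, 6] / [5] / [8];  Q = [1, 5, 7] / [2, 6] / [3] / [4]
  Insert 7 (step 8): P = [1, 3, 4, 7] / [2, 6] / [5] / [8];  Q = [1, 5, 7, 8] / [2, 6] / [3] / [4]
Final shape: (4, 2, 1, 1).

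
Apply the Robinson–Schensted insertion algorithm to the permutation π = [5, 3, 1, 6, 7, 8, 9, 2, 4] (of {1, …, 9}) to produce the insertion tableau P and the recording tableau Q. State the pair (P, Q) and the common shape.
P = [1, 2, 4, 8, 9] / [3, 6, 7] / [5];  Q = [1, 4, 5, 6, 7] / [2, 8, 9] / [3];  common shape = (5, 3, 1)

Row-insert the values π_1, π_2, … into P one at a time, bumping the leftmost entry strictly greater than the inserted value down to the next row. The recording tableau Q records, in position (i, j), the step at which that cell was added to P.
  Insert 5 (step 1): P = [5];  Q = [1]
  Insert 3 (step 2): P = [3] / [5];  Q = [1] / [2]
  Insert 1 (step 3): P = [1] / [3] / [5];  Q = [1] / [2] / [3]
  Insert 6 (step 4): P = [1, 6] / [3] / [5];  Q = [1, 4] / [2] / [3]
  Insert 7 (step 5): P = [1, 6, 7] / [3] / [5];  Q = [1, 4, 5] / [2] / [3]
  Insert 8 (step 6): P = [1, 6, 7, 8] / [3] / [5];  Q = [1, 4, 5, 6] / [2] / [3]
  Insert 9 (step 7): P = [1, 6, 7, 8, 9] / [3] / [5];  Q = [1, 4, 5, 6, 7] / [2] / [3]
  Insert 2 (step 8): P = [1, 2, 7, 8, 9] / [3, 6] / [5];  Q = [1, 4, 5, 6, 7] / [2, 8] / [3]
  Insert 4 (step 9): P = [1, 2, 4, 8, 9] / [3, 6, 7] / [5];  Q = [1, 4, 5, 6, 7] / [2, 8, 9] / [3]
Final shape: (5, 3, 1).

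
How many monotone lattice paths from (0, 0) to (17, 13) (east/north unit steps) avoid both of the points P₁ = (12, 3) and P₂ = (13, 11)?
Number of paths = 81012750

Inclusion–exclusion. Total paths: C(30, 17) = 119759850. Through P₁: C(15, 12)·C(15, 5) = 1366365. Through P₂: C(24, 13)·C(6, 4) = 37442160. Since P₁ is strictly southwest of P₂, a monotone path through both must visit P₁ then P₂; paths through both = C(15, 12)·C(9, 1)·C(6, 4) = 61425. Avoid both = 119759850 − 1366365 − 37442160 + 61425 = 81012750.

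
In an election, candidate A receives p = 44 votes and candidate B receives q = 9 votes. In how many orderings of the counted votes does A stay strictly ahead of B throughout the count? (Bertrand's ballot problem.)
Strict-lead orderings = 2926537250

Total orderings of the 53 votes with 44 for A: C(53, 44) = 4431613550. By the Bertrand ballot formula (Cycle Lemma / reflection principle), the number of orderings in which A is strictly ahead of B throughout is (p − q)/(p + q) · C(p + q, p) = (44 − 9)/(44 + 9) · 4431613550 = 2926537250.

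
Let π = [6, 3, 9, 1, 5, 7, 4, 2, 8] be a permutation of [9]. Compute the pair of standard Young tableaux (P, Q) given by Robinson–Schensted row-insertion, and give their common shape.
P = [1, 2, 7, 8] / [3, 4] / [5, 9] / [6];  Q = [1, 3, 6, 9] / [2, 5] / [4, 7] / [8];  common shape = (4, 2, 2, 1)

Row-insert the values π_1, π_2, … into P one at a time, bumping the leftmost entry strictly greater than the inserted value down to the next row. The recording tableau Q records, in position (i, j), the step at which that cell was added to P.
  Insert 6 (step 1): P = [6];  Q = [1]
  Insert 3 (step 2): P = [3] / [6];  Q = [1] / [2]
  Insert 9 (step 3): P = [3, 9] / [6];  Q = [1, 3] / [2]
  Insert 1 (step 4): P = [1, 9] / [3] / [6];  Q = [1, 3] / [2] / [4]
  Insert 5 (step 5): P = [1, 5] / [3, 9] / [6];  Q = [1, 3] / [2, 5] / [4]
  Insert 7 (step 6): P = [1, 5, 7] / [3, 9] / [6];  Q = [1, 3, 6] / [2, 5] / [4]
  Insert 4 (step 7): P = [1, 4, 7] / [3, 5] / [6, 9];  Q = [1, 3, 6] / [2, 5] / [4, 7]
  Insert 2 (step 8): P = [1, 2, 7] / [3, 4] / [5, 9] / [6];  Q = [1, 3, 6] / [2, 5] / [4, 7] / [8]
  Insert 8 (step 9): P = [1, 2, 7, 8] / [3, 4] / [5, 9] / [6];  Q = [1, 3, 6, 9] / [2, 5] / [4, 7] / [8]
Final shape: (4, 2, 2, 1).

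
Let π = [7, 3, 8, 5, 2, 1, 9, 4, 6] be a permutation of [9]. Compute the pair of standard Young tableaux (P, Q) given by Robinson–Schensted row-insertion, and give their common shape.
P = [1, 4, 6] / [2, 5, 9] / [3, 8] / [7];  Q = [1, 3, 7] / [2, 4, 9] / [5, 8] / [6];  common shape = (3, 3, 2, 1)

Row-insert the values π_1, π_2, … into P one at a time, bumping the leftmost entry strictly greater than the inserted value down to the next row. The recording tableau Q records, in position (i, j), the step at which that cell was added to P.
  Insert 7 (step 1): P = [7];  Q = [1]
  Insert 3 (step 2): P = [3] / [7];  Q = [1] / [2]
  Insert 8 (step 3): P = [3, 8] / [7];  Q = [1, 3] / [2]
  Insert 5 (step 4): P = [3, 5] / [7, 8];  Q = [1, 3] / [2, 4]
  Insert 2 (step 5): P = [2, 5] / [3, 8] / [7];  Q = [1, 3] / [2, 4] / [5]
  Insert 1 (step 6): P = [1, 5] / [2, 8] / [3] / [7];  Q = [1, 3] / [2, 4] / [5] / [6]
  Insert 9 (step 7): P = [1, 5, 9] / [2, 8] / [3] / [7];  Q = [1, 3, 7] / [2, 4] / [5] / [6]
  Insert 4 (step 8): P = [1, 4, 9] / [2, 5] / [3, 8] / [7];  Q = [1, 3, 7] / [2, 4] / [5, 8] / [6]
  Insert 6 (step 9): P = [1, 4, 6] / [2, 5, 9] / [3, 8] / [7];  Q = [1, 3, 7] / [2, 4, 9] / [5, 8] / [6]
Final shape: (3, 3, 2, 1).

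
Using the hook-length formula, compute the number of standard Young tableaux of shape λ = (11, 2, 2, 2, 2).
# SYT of shape (11, 2, 2, 2, 2) = 554268

Hook-length formula: f^λ = n! / Π hook(c), product over all cells c of the Young diagram. For λ = (11, 2, 2, 2, 2), n = 19 boxes. Hook lengths by row (left-to-right, top-to-bottom): [15, 14, 9, 8, 7, 6, 5, 4, 3, 2, 1]; [5, 4]; [4, 3]; [3, 2]; [2, 1]. Product of hooks = 219469824000. So f^λ = 19! / 219469824000 = 121645100408832000 / 219469824000 = 554268.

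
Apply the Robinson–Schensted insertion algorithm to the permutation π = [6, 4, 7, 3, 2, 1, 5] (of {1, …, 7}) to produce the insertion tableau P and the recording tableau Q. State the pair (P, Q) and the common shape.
P = [1, 5] / [2, 7] / [3] / [4] / [6];  Q = [1, 3] / [2, 7] / [4] / [5] / [6];  common shape = (2, 2, 1, 1, 1)

Row-insert the values π_1, π_2, … into P one at a time, bumping the leftmost entry strictly greater than the inserted value down to the next row. The recording tableau Q records, in position (i, j), the step at which that cell was added to P.
  Insert 6 (step 1): P = [6];  Q = [1]
  Insert 4 (step 2): P = [4] / [6];  Q = [1] / [2]
  Insert 7 (step 3): P = [4, 7] / [6];  Q = [1, 3] / [2]
  Insert 3 (step 4): P = [3, 7] / [4] / [6];  Q = [1, 3] / [2] / [4]
  Insert 2 (step 5): P = [2, 7] / [3] / [4] / [6];  Q = [1, 3] / [2] / [4] / [5]
  Insert 1 (step 6): P = [1, 7] / [2] / [3] / [4] / [6];  Q = [1, 3] / [2] / [4] / [5] / [6]
  Insert 5 (step 7): P = [1, 5] / [2, 7] / [3] / [4] / [6];  Q = [1, 3] / [2, 7] / [4] / [5] / [6]
Final shape: (2, 2, 1, 1, 1).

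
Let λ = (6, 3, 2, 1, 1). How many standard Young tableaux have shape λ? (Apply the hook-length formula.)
# SYT of shape (6, 3, 2, 1, 1) = 20592

Hook-length formula: f^λ = n! / Π hook(c), product over all cells c of the Young diagram. For λ = (6, 3, 2, 1, 1), n = 13 boxes. Hook lengths by row (left-to-right, top-to-bottom): [10, 7, 5, 3, 2, 1]; [6, 3, 1]; [4, 1]; [2]; [1]. Product of hooks = 302400. So f^λ = 13! / 302400 = 6227020800 / 302400 = 20592.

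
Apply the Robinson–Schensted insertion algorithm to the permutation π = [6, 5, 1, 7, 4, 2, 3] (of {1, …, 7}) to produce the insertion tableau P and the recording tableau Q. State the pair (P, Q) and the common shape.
P = [1, 2, 3] / [4, 7] / [5] / [6];  Q = [1, 4, 7] / [2, 5] / [3] / [6];  common shape = (3, 2, 1, 1)

Row-insert the values π_1, π_2, … into P one at a time, bumping the leftmost entry strictly greater than the inserted value down to the next row. The recording tableau Q records, in position (i, j), the step at which that cell was added to P.
  Insert 6 (step 1): P = [6];  Q = [1]
  Insert 5 (step 2): P = [5] / [6];  Q = [1] / [2]
  Insert 1 (step 3): P = [1] / [5] / [6];  Q = [1] / [2] / [3]
  Insert 7 (step 4): P = [1, 7] / [5] / [6];  Q = [1, 4] / [2] / [3]
  Insert 4 (step 5): P = [1, 4] / [5, 7] / [6];  Q = [1, 4] / [2, 5] / [3]
  Insert 2 (step 6): P = [1, 2] / [4, 7] / [5] / [6];  Q = [1, 4] / [2, 5] / [3] / [6]
  Insert 3 (step 7): P = [1, 2, 3] / [4, 7] / [5] / [6];  Q = [1, 4, 7] / [2, 5] / [3] / [6]
Final shape: (3, 2, 1, 1).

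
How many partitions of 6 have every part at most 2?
p(6, parts ≤ 2) = 4

Partitions of 6 with all parts ≤ 2: 2+2+2, 2+2+1+1, 2+1+1+1+1, 1+1+1+1+1+1. Count = 4.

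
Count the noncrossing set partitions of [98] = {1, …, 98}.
C_98 = 57743358069601357782187700608042856334020731624756611000

These noncrossing partitions are counted by the Catalan number C_n = (1/(n + 1)) · C(2n, n). For n = 98: C_98 = (1/99) · C(196, 98) = 5716592448890534420436582360196242777068052430850904489000/99 = 57743358069601357782187700608042856334020731624756611000.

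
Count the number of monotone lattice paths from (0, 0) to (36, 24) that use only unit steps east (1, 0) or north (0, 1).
Number of paths = 36052387482172425

A monotone lattice path from (0, 0) to (36, 24) consists of 36 east steps and 24 north steps in some order, so it is determined by which 36 of the 60 steps are east. The count is C(60, 36) = 36052387482172425.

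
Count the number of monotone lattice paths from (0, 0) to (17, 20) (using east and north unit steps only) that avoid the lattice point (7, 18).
Number of paths = 15873642510

Total paths from (0, 0) to (17, 20): C(37, 17) = 15905368710. Paths through (7, 18): (paths (0, 0) → (7, 18)) × (paths (7, 18) → (17, 20)) = C(25, 7) · C(12, 10) = 480700 · 66 = 31726200. Avoidance count = 15905368710 − 31726200 = 15873642510.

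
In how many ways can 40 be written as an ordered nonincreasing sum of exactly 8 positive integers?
p(40, 8 parts) = 3319

Partitions of n into exactly k parts are in bijection with partitions of n − k into at most k parts (subtract 1 from each part). So p(40, exactly 8) = p(32, parts ≤ 8). Computing via the recurrence p(m, j) = p(m, j−1) + p(m−j, j) gives 3319.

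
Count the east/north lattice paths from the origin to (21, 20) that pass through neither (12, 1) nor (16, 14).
Number of paths = 201868165950

Inclusion–exclusion. Total paths: C(41, 21) = 269128937220. Through P₁: C(13, 12)·C(28, 9) = 89789700. Through P₂: C(30, 16)·C(11, 5) = 67185275850. Since P₁ is strictly southwest of P₂, a monotone path through both must visit P₁ then P₂; paths through both = C(13, 12)·C(17, 4)·C(11, 5) = 14294280. Avoid both = 269128937220 − 89789700 − 67185275850 + 14294280 = 201868165950.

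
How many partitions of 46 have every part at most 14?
p(46, parts ≤ 14) = 71509

Use the recurrence p(n, m) = p(n, m−1) + p(n−m, m): either the largest part is < m (count p(n, m−1)) or the largest part is exactly m (remove one copy of m, count p(n−m, m)). With p(0, ·) = 1 this gives p(46, parts ≤ 14) = 71509. (By conjugating Young diagrams, this also counts partitions of 46 into at most 14 parts.)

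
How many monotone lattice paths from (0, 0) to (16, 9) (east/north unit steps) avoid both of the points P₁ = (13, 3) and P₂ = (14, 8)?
Number of paths = 1046705

Inclusion–exclusion. Total paths: C(25, 16) = 2042975. Through P₁: C(16, 13)·C(9, 3) = 47040. Through P₂: C(22, 14)·C(3, 2) = 959310. Since P₁ is strictly southwest of P₂, a monotone path through both must visit P₁ then P₂; paths through both = C(16, 13)·C(6, 1)·C(3, 2) = 10080. Avoid both = 2042975 − 47040 − 959310 + 10080 = 1046705.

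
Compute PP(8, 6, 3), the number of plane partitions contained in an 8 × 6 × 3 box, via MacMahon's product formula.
PP(8, 6, 3) = 614083470

Evaluate the triple product over i = 1..8, j = 1..6, k = 1..3. The factors are (2/1) · (3/2) · (4/3) · (3/2) · (4/3) · (5/4) · (4/3) · (5/4) · … (144 factors total). The numerators and denominators telescope so the product is an integer; carrying out the multiplication exactly gives PP(8, 6, 3) = 614083470.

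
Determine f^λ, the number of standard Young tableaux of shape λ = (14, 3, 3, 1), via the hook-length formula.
# SYT of shape (14, 3, 3, 1) = 1493856

Hook-length formula: f^λ = n! / Π hook(c), product over all cells c of the Young diagram. For λ = (14, 3, 3, 1), n = 21 boxes. Hook lengths by row (left-to-right, top-to-bottom): [17, 15, 14, 11, 10, 9, 8, 7, 6, 5, 4, 3, 2, 1]; [5, 3, 2]; [4, 2, 1]; [1]. Product of hooks = 34200714240000. So f^λ = 21! / 34200714240000 = 51090942171709440000 / 34200714240000 = 1493856.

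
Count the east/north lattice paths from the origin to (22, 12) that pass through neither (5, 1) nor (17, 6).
Number of paths = 390024582

Inclusion–exclusion. Total paths: C(34, 22) = 548354040. Through P₁: C(6, 5)·C(28, 17) = 128845080. Through P₂: C(23, 17)·C(11, 5) = 46637514. Since P₁ is strictly southwest of P₂, a monotone path through both must visit P₁ then P₂; paths through both = C(6, 5)·C(17, 12)·C(11, 5) = 17153136. Avoid both = 548354040 − 128845080 − 46637514 + 17153136 = 390024582.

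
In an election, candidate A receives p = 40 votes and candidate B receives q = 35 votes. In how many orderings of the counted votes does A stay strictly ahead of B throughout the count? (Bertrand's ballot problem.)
Strict-lead orderings = 196174587693577438554

Total orderings of the 75 votes with 40 for A: C(75, 40) = 2942618815403661578310. By the Bertrand ballot formula (Cycle Lemma / reflection principle), the number of orderings in which A is strictly ahead of B throughout is (p − q)/(p + q) · C(p + q, p) = (40 − 35)/(40 + 35) · 2942618815403661578310 = 196174587693577438554.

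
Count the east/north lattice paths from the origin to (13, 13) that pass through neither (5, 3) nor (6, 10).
Number of paths = 7042952

Inclusion–exclusion. Total paths: C(26, 13) = 10400600. Through P₁: C(8, 5)·C(18, 8) = 2450448. Through P₂: C(16, 6)·C(10, 7) = 960960. Since P₁ is strictly southwest of P₂, a monotone path through both must visit P₁ then P₂; paths through both = C(8, 5)·C(8, 1)·C(10, 7) = 53760. Avoid both = 10400600 − 2450448 − 960960 + 53760 = 7042952.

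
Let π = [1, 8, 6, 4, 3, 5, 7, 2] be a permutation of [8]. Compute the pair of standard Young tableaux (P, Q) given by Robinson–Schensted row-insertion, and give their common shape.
P = [1, 2, 5, 7] / [3] / [4] / [6] / [8];  Q = [1, 2, 6, 7] / [3] / [4] / [5] / [8];  common shape = (4, 1, 1, 1, 1)

Row-insert the values π_1, π_2, … into P one at a time, bumping the leftmost entry strictly greater than the inserted value down to the next row. The recording tableau Q records, in position (i, j), the step at which that cell was added to P.
  Insert 1 (step 1): P = [1];  Q = [1]
  Insert 8 (step 2): P = [1, 8];  Q = [1, 2]
  Insert 6 (step 3): P = [1, 6] / [8];  Q = [1, 2] / [3]
  Insert 4 (step 4): P = [1, 4] / [6] / [8];  Q = [1, 2] / [3] / [4]
  Insert 3 (step 5): P = [1, 3] / [4] / [6] / [8];  Q = [1, 2] / [3] / [4] / [5]
  Insert 5 (step 6): P = [1, 3, 5] / [4] / [6] / [8];  Q = [1, 2, 6] / [3] / [4] / [5]
  Insert 7 (step 7): P = [1, 3, 5, 7] / [4] / [6] / [8];  Q = [1, 2, 6, 7] / [3] / [4] / [5]
  Insert 2 (step 8): P = [1, 2, 5, 7] / [3] / [4] / [6] / [8];  Q = [1, 2, 6, 7] / [3] / [4] / [5] / [8]
Final shape: (4, 1, 1, 1, 1).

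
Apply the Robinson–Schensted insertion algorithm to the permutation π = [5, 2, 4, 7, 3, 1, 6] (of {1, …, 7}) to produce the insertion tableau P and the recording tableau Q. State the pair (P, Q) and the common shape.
P = [1, 3, 6] / [2, 7] / [4] / [5];  Q = [1, 3, 4] / [2, 7] / [5] / [6];  common shape = (3, 2, 1, 1)

Row-insert the values π_1, π_2, … into P one at a time, bumping the leftmost entry strictly greater than the inserted value down to the next row. The recording tableau Q records, in position (i, j), the step at which that cell was added to P.
  Insert 5 (step 1): P = [5];  Q = [1]
  Insert 2 (step 2): P = [2] / [5];  Q = [1] / [2]
  Insert 4 (step 3): P = [2, 4] / [5];  Q = [1, 3] / [2]
  Insert 7 (step 4): P = [2, 4, 7] / [5];  Q = [1, 3, 4] / [2]
  Insert 3 (step 5): P = [2, 3, 7] / [4] / [5];  Q = [1, 3, 4] / [2] / [5]
  Insert 1 (step 6): P = [1, 3, 7] / [2] / [4] / [5];  Q = [1, 3, 4] / [2] / [5] / [6]
  Insert 6 (step 7): P = [1, 3, 6] / [2, 7] / [4] / [5];  Q = [1, 3, 4] / [2, 7] / [5] / [6]
Final shape: (3, 2, 1, 1).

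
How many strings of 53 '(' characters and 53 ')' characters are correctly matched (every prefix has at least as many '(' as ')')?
C_53 = 116157871455782434250553845880

These balanced parentheses are counted by the Catalan number C_n = (1/(n + 1)) · C(2n, n). For n = 53: C_53 = (1/54) · C(106, 53) = 6272525058612251449529907677520/54 = 116157871455782434250553845880.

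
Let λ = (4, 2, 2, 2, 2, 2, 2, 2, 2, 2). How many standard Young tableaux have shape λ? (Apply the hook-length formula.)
# SYT of shape (4, 2, 2, 2, 2, 2, 2, 2, 2, 2) = 2735810

Hook-length formula: f^λ = n! / Π hook(c), product over all cells c of the Young diagram. For λ = (4, 2, 2, 2, 2, 2, 2, 2, 2, 2), n = 22 boxes. Hook lengths by row (left-to-right, top-to-bottom): [13, 12, 2, 1]; [10, 9]; [9, 8]; [8, 7]; [7, 6]; [6, 5]; [5, 4]; [4, 3]; [3, 2]; [2, 1]. Product of hooks = 410847510528000. So f^λ = 22! / 410847510528000 = 1124000727777607680000 / 410847510528000 = 2735810.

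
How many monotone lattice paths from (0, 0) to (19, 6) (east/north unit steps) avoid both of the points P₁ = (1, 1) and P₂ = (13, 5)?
Number of paths = 75306

Inclusion–exclusion. Total paths: C(25, 19) = 177100. Through P₁: C(2, 1)·C(23, 18) = 67298. Through P₂: C(18, 13)·C(7, 6) = 59976. Since P₁ is strictly southwest of P₂, a monotone path through both must visit P₁ then P₂; paths through both = C(2, 1)·C(16, 12)·C(7, 6) = 25480. Avoid both = 177100 − 67298 − 59976 + 25480 = 75306.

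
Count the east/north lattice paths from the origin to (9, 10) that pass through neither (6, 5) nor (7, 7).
Number of paths = 46046

Inclusion–exclusion. Total paths: C(19, 9) = 92378. Through P₁: C(11, 6)·C(8, 3) = 25872. Through P₂: C(14, 7)·C(5, 2) = 34320. Since P₁ is strictly southwest of P₂, a monotone path through both must visit P₁ then P₂; paths through both = C(11, 6)·C(3, 1)·C(5, 2) = 13860. Avoid both = 92378 − 25872 − 34320 + 13860 = 46046.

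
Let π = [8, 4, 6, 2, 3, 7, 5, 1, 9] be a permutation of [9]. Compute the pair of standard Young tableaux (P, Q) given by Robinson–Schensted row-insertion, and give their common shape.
P = [1, 3, 5, 9] / [2, 6, 7] / [4] / [8];  Q = [1, 3, 6, 9] / [2, 5, 7] / [4] / [8];  common shape = (4, 3, 1, 1)

Row-insert the values π_1, π_2, … into P one at a time, bumping the leftmost entry strictly greater than the inserted value down to the next row. The recording tableau Q records, in position (i, j), the step at which that cell was added to P.
  Insert 8 (step 1): P = [8];  Q = [1]
  Insert 4 (step 2): P = [4] / [8];  Q = [1] / [2]
  Insert 6 (step 3): P = [4, 6] / [8];  Q = [1, 3] / [2]
  Insert 2 (step 4): P = [2, 6] / [4] / [8];  Q = [1, 3] / [2] / [4]
  Insert 3 (step 5): P = [2, 3] / [4, 6] / [8];  Q = [1, 3] / [2, 5] / [4]
  Insert 7 (step 6): P = [2, 3, 7] / [4, 6] / [8];  Q = [1, 3, 6] / [2, 5] / [4]
  Insert 5 (step 7): P = [2, 3, 5] / [4, 6, 7] / [8];  Q = [1, 3, 6] / [2, 5, 7] / [4]
  Insert 1 (step 8): P = [1, 3, 5] / [2, 6, 7] / [4] / [8];  Q = [1, 3, 6] / [2, 5, 7] / [4] / [8]
  Insert 9 (step 9): P = [1, 3, 5, 9] / [2, 6, 7] / [4] / [8];  Q = [1, 3, 6, 9] / [2, 5, 7] / [4] / [8]
Final shape: (4, 3, 1, 1).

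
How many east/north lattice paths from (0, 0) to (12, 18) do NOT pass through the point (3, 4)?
Number of paths = 57891575

Total paths from (0, 0) to (12, 18): C(30, 12) = 86493225. Paths through (3, 4): (paths (0, 0) → (3, 4)) × (paths (3, 4) → (12, 18)) = C(7, 3) · C(23, 9) = 35 · 817190 = 28601650. Avoidance count = 86493225 − 28601650 = 57891575.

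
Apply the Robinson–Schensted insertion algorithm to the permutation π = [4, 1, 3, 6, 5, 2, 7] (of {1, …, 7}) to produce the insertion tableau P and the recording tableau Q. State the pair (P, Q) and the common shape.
P = [1, 2, 5, 7] / [3, 6] / [4];  Q = [1, 3, 4, 7] / [2, 5] / [6];  common shape = (4, 2, 1)

Row-insert the values π_1, π_2, … into P one at a time, bumping the leftmost entry strictly greater than the inserted value down to the next row. The recording tableau Q records, in position (i, j), the step at which that cell was added to P.
  Insert 4 (step 1): P = [4];  Q = [1]
  Insert 1 (step 2): P = [1] / [4];  Q = [1] / [2]
  Insert 3 (step 3): P = [1, 3] / [4];  Q = [1, 3] / [2]
  Insert 6 (step 4): P = [1, 3, 6] / [4];  Q = [1, 3, 4] / [2]
  Insert 5 (step 5): P = [1, 3, 5] / [4, 6];  Q = [1, 3, 4] / [2, 5]
  Insert 2 (step 6): P = [1, 2, 5] / [3, 6] / [4];  Q = [1, 3, 4] / [2, 5] / [6]
  Insert 7 (step 7): P = [1, 2, 5, 7] / [3, 6] / [4];  Q = [1, 3, 4, 7] / [2, 5] / [6]
Final shape: (4, 2, 1).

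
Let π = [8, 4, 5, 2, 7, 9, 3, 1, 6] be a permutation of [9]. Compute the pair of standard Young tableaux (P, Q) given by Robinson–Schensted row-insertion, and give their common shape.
P = [1, 3, 6, 9] / [2, 5, 7] / [4] / [8];  Q = [1, 3, 5, 6] / [2, 7, 9] / [4] / [8];  common shape = (4, 3, 1, 1)

Row-insert the values π_1, π_2, … into P one at a time, bumping the leftmost entry strictly greater than the inserted value down to the next row. The recording tableau Q records, in position (i, j), the step at which that cell was added to P.
  Insert 8 (step 1): P = [8];  Q = [1]
  Insert 4 (step 2): P = [4] / [8];  Q = [1] / [2]
  Insert 5 (step 3): P = [4, 5] / [8];  Q = [1, 3] / [2]
  Insert 2 (step 4): P = [2, 5] / [4] / [8];  Q = [1, 3] / [2] / [4]
  Insert 7 (step 5): P = [2, 5, 7] / [4] / [8];  Q = [1, 3, 5] / [2] / [4]
  Insert 9 (step 6): P = [2, 5, 7, 9] / [4] / [8];  Q = [1, 3, 5, 6] / [2] / [4]
  Insert 3 (step 7): P = [2, 3, 7, 9] / [4, 5] / [8];  Q = [1, 3, 5, 6] / [2, 7] / [4]
  Insert 1 (step 8): P = [1, 3, 7, 9] / [2, 5] / [4] / [8];  Q = [1, 3, 5, 6] / [2, 7] / [4] / [8]
  Insert 6 (step 9): P = [1, 3, 6, 9] / [2, 5, 7] / [4] / [8];  Q = [1, 3, 5, 6] / [2, 7, 9] / [4] / [8]
Final shape: (4, 3, 1, 1).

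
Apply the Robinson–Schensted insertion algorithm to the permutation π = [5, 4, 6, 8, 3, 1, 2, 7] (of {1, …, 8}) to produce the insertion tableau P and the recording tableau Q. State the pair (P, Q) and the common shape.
P = [1, 2, 7] / [3, 6, 8] / [4] / [5];  Q = [1, 3, 4] / [2, 7, 8] / [5] / [6];  common shape = (3, 3, 1, 1)

Row-insert the values π_1, π_2, … into P one at a time, bumping the leftmost entry strictly greater than the inserted value down to the next row. The recording tableau Q records, in position (i, j), the step at which that cell was added to P.
  Insert 5 (step 1): P = [5];  Q = [1]
  Insert 4 (step 2): P = [4] / [5];  Q = [1] / [2]
  Insert 6 (step 3): P = [4, 6] / [5];  Q = [1, 3] / [2]
  Insert 8 (step 4): P = [4, 6, 8] / [5];  Q = [1, 3, 4] / [2]
  Insert 3 (step 5): P = [3, 6, 8] / [4] / [5];  Q = [1, 3, 4] / [2] / [5]
  Insert 1 (step 6): P = [1, 6, 8] / [3] / [4] / [5];  Q = [1, 3, 4] / [2] / [5] / [6]
  Insert 2 (step 7): P = [1, 2, 8] / [3, 6] / [4] / [5];  Q = [1, 3, 4] / [2, 7] / [5] / [6]
  Insert 7 (step 8): P = [1, 2, 7] / [3, 6, 8] / [4] / [5];  Q = [1, 3, 4] / [2, 7, 8] / [5] / [6]
Final shape: (3, 3, 1, 1).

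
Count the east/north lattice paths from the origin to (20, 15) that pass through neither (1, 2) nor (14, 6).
Number of paths = 2047564260

Inclusion–exclusion. Total paths: C(35, 20) = 3247943160. Through P₁: C(3, 1)·C(32, 19) = 1042120800. Through P₂: C(20, 14)·C(15, 6) = 193993800. Since P₁ is strictly southwest of P₂, a monotone path through both must visit P₁ then P₂; paths through both = C(3, 1)·C(17, 13)·C(15, 6) = 35735700. Avoid both = 3247943160 − 1042120800 − 193993800 + 35735700 = 2047564260.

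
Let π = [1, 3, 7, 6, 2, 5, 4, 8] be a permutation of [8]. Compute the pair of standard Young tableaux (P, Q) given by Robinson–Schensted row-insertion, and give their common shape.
P = [1, 2, 4, 8] / [3, 5] / [6] / [7];  Q = [1, 2, 3, 8] / [4, 6] / [5] / [7];  common shape = (4, 2, 1, 1)

Row-insert the values π_1, π_2, … into P one at a time, bumping the leftmost entry strictly greater than the inserted value down to the next row. The recording tableau Q records, in position (i, j), the step at which that cell was added to P.
  Insert 1 (step 1): P = [1];  Q = [1]
  Insert 3 (step 2): P = [1, 3];  Q = [1, 2]
  Insert 7 (step 3): P = [1, 3, 7];  Q = [1, 2, 3]
  Insert 6 (step 4): P = [1, 3, 6] / [7];  Q = [1, 2, 3] / [4]
  Insert 2 (step 5): P = [1, 2, 6] / [3] / [7];  Q = [1, 2, 3] / [4] / [5]
  Insert 5 (step 6): P = [1, 2, 5] / [3, 6] / [7];  Q = [1, 2, 3] / [4, 6] / [5]
  Insert 4 (step 7): P = [1, 2, 4] / [3, 5] / [6] / [7];  Q = [1, 2, 3] / [4, 6] / [5] / [7]
  Insert 8 (step 8): P = [1, 2, 4, 8] / [3, 5] / [6] / [7];  Q = [1, 2, 3, 8] / [4, 6] / [5] / [7]
Final shape: (4, 2, 1, 1).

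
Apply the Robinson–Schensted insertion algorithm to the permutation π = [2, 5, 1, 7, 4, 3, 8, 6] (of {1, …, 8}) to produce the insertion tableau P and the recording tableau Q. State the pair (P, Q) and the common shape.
P = [1, 3, 6, 8] / [2, 4, 7] / [5];  Q = [1, 2, 4, 7] / [3, 5, 8] / [6];  common shape = (4, 3, 1)

Row-insert the values π_1, π_2, … into P one at a time, bumping the leftmost entry strictly greater than the inserted value down to the next row. The recording tableau Q records, in position (i, j), the step at which that cell was added to P.
  Insert 2 (step 1): P = [2];  Q = [1]
  Insert 5 (step 2): P = [2, 5];  Q = [1, 2]
  Insert 1 (step 3): P = [1, 5] / [2];  Q = [1, 2] / [3]
  Insert 7 (step 4): P = [1, 5, 7] / [2];  Q = [1, 2, 4] / [3]
  Insert 4 (step 5): P = [1, 4, 7] / [2, 5];  Q = [1, 2, 4] / [3, 5]
  Insert 3 (step 6): P = [1, 3, 7] / [2, 4] / [5];  Q = [1, 2, 4] / [3, 5] / [6]
  Insert 8 (step 7): P = [1, 3, 7, 8] / [2, 4] / [5];  Q = [1, 2, 4, 7] / [3, 5] / [6]
  Insert 6 (step 8): P = [1, 3, 6, 8] / [2, 4, 7] / [5];  Q = [1, 2, 4, 7] / [3, 5, 8] / [6]
Final shape: (4, 3, 1).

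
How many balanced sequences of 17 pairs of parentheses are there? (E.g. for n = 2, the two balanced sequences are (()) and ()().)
C_17 = 129644790

These balanced parentheses are counted by the Catalan number C_n = (1/(n + 1)) · C(2n, n). For n = 17: C_17 = (1/18) · C(34, 17) = 2333606220/18 = 129644790.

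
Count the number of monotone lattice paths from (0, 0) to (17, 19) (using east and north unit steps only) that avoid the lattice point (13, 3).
Number of paths = 8594783400

Total paths from (0, 0) to (17, 19): C(36, 17) = 8597496600. Paths through (13, 3): (paths (0, 0) → (13, 3)) × (paths (13, 3) → (17, 19)) = C(16, 13) · C(20, 4) = 560 · 4845 = 2713200. Avoidance count = 8597496600 − 2713200 = 8594783400.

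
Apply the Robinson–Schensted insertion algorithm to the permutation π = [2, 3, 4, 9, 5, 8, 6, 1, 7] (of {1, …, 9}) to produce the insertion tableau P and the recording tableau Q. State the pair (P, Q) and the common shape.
P = [1, 3, 4, 5, 6, 7] / [2] / [8] / [9];  Q = [1, 2, 3, 4, 6, 9] / [5] / [7] / [8];  common shape = (6, 1, 1, 1)

Row-insert the values π_1, π_2, … into P one at a time, bumping the leftmost entry strictly greater than the inserted value down to the next row. The recording tableau Q records, in position (i, j), the step at which that cell was added to P.
  Insert 2 (step 1): P = [2];  Q = [1]
  Insert 3 (step 2): P = [2, 3];  Q = [1, 2]
  Insert 4 (step 3): P = [2, 3, 4];  Q = [1, 2, 3]
  Insert 9 (step 4): P = [2, 3, 4, 9];  Q = [1, 2, 3, 4]
  Insert 5 (step 5): P = [2, 3, 4, 5] / [9];  Q = [1, 2, 3, 4] / [5]
  Insert 8 (step 6): P = [2, 3, 4, 5, 8] / [9];  Q = [1, 2, 3, 4, 6] / [5]
  Insert 6 (step 7): P = [2, 3, 4, 5, 6] / [8] / [9];  Q = [1, 2, 3, 4, 6] / [5] / [7]
  Insert 1 (step 8): P = [1, 3, 4, 5, 6] / [2] / [8] / [9];  Q = [1, 2, 3, 4, 6] / [5] / [7] / [8]
  Insert 7 (step 9): P = [1, 3, 4, 5, 6, 7] / [2] / [8] / [9];  Q = [1, 2, 3, 4, 6, 9] / [5] / [7] / [8]
Final shape: (6, 1, 1, 1).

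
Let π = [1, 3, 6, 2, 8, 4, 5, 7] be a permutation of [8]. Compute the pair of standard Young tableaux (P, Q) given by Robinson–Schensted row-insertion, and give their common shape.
P = [1, 2, 4, 5, 7] / [3, 6, 8];  Q = [1, 2, 3, 5, 8] / [4, 6, 7];  common shape = (5, 3)

Row-insert the values π_1, π_2, … into P one at a time, bumping the leftmost entry strictly greater than the inserted value down to the next row. The recording tableau Q records, in position (i, j), the step at which that cell was added to P.
  Insert 1 (step 1): P = [1];  Q = [1]
  Insert 3 (step 2): P = [1, 3];  Q = [1, 2]
  Insert 6 (step 3): P = [1, 3, 6];  Q = [1, 2, 3]
  Insert 2 (step 4): P = [1, 2, 6] / [3];  Q = [1, 2, 3] / [4]
  Insert 8 (step 5): P = [1, 2, 6, 8] / [3];  Q = [1, 2, 3, 5] / [4]
  Insert 4 (step 6): P = [1, 2, 4, 8] / [3, 6];  Q = [1, 2, 3, 5] / [4, 6]
  Insert 5 (step 7): P = [1, 2, 4, 5] / [3, 6, 8];  Q = [1, 2, 3, 5] / [4, 6, 7]
  Insert 7 (step 8): P = [1, 2, 4, 5, 7] / [3, 6, 8];  Q = [1, 2, 3, 5, 8] / [4, 6, 7]
Final shape: (5, 3).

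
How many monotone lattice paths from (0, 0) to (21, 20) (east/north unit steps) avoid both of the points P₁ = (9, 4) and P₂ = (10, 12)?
Number of paths = 198988954593

Inclusion–exclusion. Total paths: C(41, 21) = 269128937220. Through P₁: C(13, 9)·C(28, 12) = 21751554825. Through P₂: C(22, 10)·C(19, 11) = 48874797972. Since P₁ is strictly southwest of P₂, a monotone path through both must visit P₁ then P₂; paths through both = C(13, 9)·C(9, 1)·C(19, 11) = 486370170. Avoid both = 269128937220 − 21751554825 − 48874797972 + 486370170 = 198988954593.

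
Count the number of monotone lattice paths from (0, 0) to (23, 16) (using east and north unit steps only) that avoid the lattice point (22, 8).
Number of paths = 37658584665

Total paths from (0, 0) to (23, 16): C(39, 23) = 37711260990. Paths through (22, 8): (paths (0, 0) → (22, 8)) × (paths (22, 8) → (23, 16)) = C(30, 22) · C(9, 1) = 5852925 · 9 = 52676325. Avoidance count = 37711260990 − 52676325 = 37658584665.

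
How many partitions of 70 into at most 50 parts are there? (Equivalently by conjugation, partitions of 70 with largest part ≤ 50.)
p(70, parts ≤ 50) = 4085881

Use the recurrence p(n, m) = p(n, m−1) + p(n−m, m): either the largest part is < m (count p(n, m−1)) or the largest part is exactly m (remove one copy of m, count p(n−m, m)). With p(0, ·) = 1 this gives p(70, parts ≤ 50) = 4085881. (By conjugating Young diagrams, this also counts partitions of 70 into at most 50 parts.)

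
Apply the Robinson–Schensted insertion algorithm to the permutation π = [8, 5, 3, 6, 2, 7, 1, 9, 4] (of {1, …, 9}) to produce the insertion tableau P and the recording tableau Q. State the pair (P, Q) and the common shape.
P = [1, 4, 7, 9] / [2, 6] / [3] / [5] / [8];  Q = [1, 4, 6, 8] / [2, 9] / [3] / [5] / [7];  common shape = (4, 2, 1, 1, 1)

Row-insert the values π_1, π_2, … into P one at a time, bumping the leftmost entry strictly greater than the inserted value down to the next row. The recording tableau Q records, in position (i, j), the step at which that cell was added to P.
  Insert 8 (step 1): P = [8];  Q = [1]
  Insert 5 (step 2): P = [5] / [8];  Q = [1] / [2]
  Insert 3 (step 3): P = [3] / [5] / [8];  Q = [1] / [2] / [3]
  Insert 6 (step 4): P = [3, 6] / [5] / [8];  Q = [1, 4] / [2] / [3]
  Insert 2 (step 5): P = [2, 6] / [3] / [5] / [8];  Q = [1, 4] / [2] / [3] / [5]
  Insert 7 (step 6): P = [2, 6, 7] / [3] / [5] / [8];  Q = [1, 4, 6] / [2] / [3] / [5]
  Insert 1 (step 7): P = [1, 6, 7] / [2] / [3] / [5] / [8];  Q = [1, 4, 6] / [2] / [3] / [5] / [7]
  Insert 9 (step 8): P = [1, 6, 7, 9] / [2] / [3] / [5] / [8];  Q = [1, 4, 6, 8] / [2] / [3] / [5] / [7]
  Insert 4 (step 9): P = [1, 4, 7, 9] / [2, 6] / [3] / [5] / [8];  Q = [1, 4, 6, 8] / [2, 9] / [3] / [5] / [7]
Final shape: (4, 2, 1, 1, 1).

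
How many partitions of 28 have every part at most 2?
p(28, parts ≤ 2) = 15

Use the recurrence p(n, m) = p(n, m−1) + p(n−m, m): either the largest part is < m (count p(n, m−1)) or the largest part is exactly m (remove one copy of m, count p(n−m, m)). With p(0, ·) = 1 this gives p(28, parts ≤ 2) = 15. (By conjugating Young diagrams, this also counts partitions of 28 into at most 2 parts.)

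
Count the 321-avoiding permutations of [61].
C_61 = 6182127958584855650487080847216336

These 321-avoiding permutations are counted by the Catalan number C_n = (1/(n + 1)) · C(2n, n). For n = 61: C_61 = (1/62) · C(122, 61) = 383291933432261050330199012527412832/62 = 6182127958584855650487080847216336.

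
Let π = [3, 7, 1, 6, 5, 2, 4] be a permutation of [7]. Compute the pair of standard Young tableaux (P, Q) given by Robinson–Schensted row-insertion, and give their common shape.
P = [1, 2, 4] / [3, 5] / [6] / [7];  Q = [1, 2, 7] / [3, 4] / [5] / [6];  common shape = (3, 2, 1, 1)

Row-insert the values π_1, π_2, … into P one at a time, bumping the leftmost entry strictly greater than the inserted value down to the next row. The recording tableau Q records, in position (i, j), the step at which that cell was added to P.
  Insert 3 (step 1): P = [3];  Q = [1]
  Insert 7 (step 2): P = [3, 7];  Q = [1, 2]
  Insert 1 (step 3): P = [1, 7] / [3];  Q = [1, 2] / [3]
  Insert 6 (step 4): P = [1, 6] / [3, 7];  Q = [1, 2] / [3, 4]
  Insert 5 (step 5): P = [1, 5] / [3, 6] / [7];  Q = [1, 2] / [3, 4] / [5]
  Insert 2 (step 6): P = [1, 2] / [3, 5] / [6] / [7];  Q = [1, 2] / [3, 4] / [5] / [6]
  Insert 4 (step 7): P = [1, 2, 4] / [3, 5] / [6] / [7];  Q = [1, 2, 7] / [3, 4] / [5] / [6]
Final shape: (3, 2, 1, 1).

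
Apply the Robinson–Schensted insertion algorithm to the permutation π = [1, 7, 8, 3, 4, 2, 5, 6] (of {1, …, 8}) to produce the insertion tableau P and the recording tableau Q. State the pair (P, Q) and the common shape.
P = [1, 2, 4, 5, 6] / [3, 8] / [7];  Q = [1, 2, 3, 7, 8] / [4, 5] / [6];  common shape = (5, 2, 1)

Row-insert the values π_1, π_2, … into P one at a time, bumping the leftmost entry strictly greater than the inserted value down to the next row. The recording tableau Q records, in position (i, j), the step at which that cell was added to P.
  Insert 1 (step 1): P = [1];  Q = [1]
  Insert 7 (step 2): P = [1, 7];  Q = [1, 2]
  Insert 8 (step 3): P = [1, 7, 8];  Q = [1, 2, 3]
  Insert 3 (step 4): P = [1, 3, 8] / [7];  Q = [1, 2, 3] / [4]
  Insert 4 (step 5): P = [1, 3, 4] / [7, 8];  Q = [1, 2, 3] / [4, 5]
  Insert 2 (step 6): P = [1, 2, 4] / [3, 8] / [7];  Q = [1, 2, 3] / [4, 5] / [6]
  Insert 5 (step 7): P = [1, 2, 4, 5] / [3, 8] / [7];  Q = [1, 2, 3, 7] / [4, 5] / [6]
  Insert 6 (step 8): P = [1, 2, 4, 5, 6] / [3, 8] / [7];  Q = [1, 2, 3, 7, 8] / [4, 5] / [6]
Final shape: (5, 2, 1).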